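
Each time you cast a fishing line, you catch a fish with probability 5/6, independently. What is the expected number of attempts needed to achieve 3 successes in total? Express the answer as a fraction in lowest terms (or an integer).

By linearity (sum of 3 independent geometric waits), E[trials] = 3/p = 3/(5/6) = 18/5.

18/5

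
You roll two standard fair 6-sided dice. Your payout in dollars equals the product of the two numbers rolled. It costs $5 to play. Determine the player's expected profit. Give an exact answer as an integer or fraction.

Distribution of the product of the two numbers rolled: 1 w.p. 1/36, 2 w.p. 1/18, 3 w.p. 1/18, 4 w.p. 1/12, 5 w.p. 1/18, 6 w.p. 1/9, …
E[payout] = (1/36)·1 + (1/18)·2 + (1/18)·3 + (1/12)·4 + (1/18)·5 + (1/9)·6 + (1/18)·8 + (1/36)·9 + (1/18)·10 + (1/9)·12 + (1/18)·15 + (1/36)·16 + (1/18)·18 + (1/18)·20 + (1/18)·24 + (1/36)·25 + (1/18)·30 + (1/36)·36 = 49/4
Expected profit = 49/4 − 5 = 29/4

29/4 dollars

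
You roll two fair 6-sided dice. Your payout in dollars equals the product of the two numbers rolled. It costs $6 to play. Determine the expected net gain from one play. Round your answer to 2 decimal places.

Distribution of the product of the two numbers rolled: 1 w.p. 1/36, 2 w.p. 1/18, 3 w.p. 1/18, 4 w.p. 1/12, 5 w.p. 1/18, 6 w.p. 1/9, …
E[payout] = (1/36)·1 + (1/18)·2 + (1/18)·3 + (1/12)·4 + (1/18)·5 + (1/9)·6 + (1/18)·8 + (1/36)·9 + (1/18)·10 + (1/9)·12 + (1/18)·15 + (1/36)·16 + (1/18)·18 + (1/18)·20 + (1/18)·24 + (1/36)·25 + (1/18)·30 + (1/36)·36 = 49/4
Expected profit = 49/4 − 6 = 25/4 ≈ $6.25

$6.25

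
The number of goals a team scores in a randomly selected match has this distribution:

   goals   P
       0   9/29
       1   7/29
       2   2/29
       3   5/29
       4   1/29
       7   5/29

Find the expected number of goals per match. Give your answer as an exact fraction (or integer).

65/29

E[X] = (9/29)·0 + (7/29)·1 + (2/29)·2 + (5/29)·3 + (1/29)·4 + (5/29)·7
     = 65/29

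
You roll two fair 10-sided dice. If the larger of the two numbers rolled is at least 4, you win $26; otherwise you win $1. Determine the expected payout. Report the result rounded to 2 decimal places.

E[payout] = (9/100)·1 + (91/100)·26 = 95/4
≈ $23.75

$23.75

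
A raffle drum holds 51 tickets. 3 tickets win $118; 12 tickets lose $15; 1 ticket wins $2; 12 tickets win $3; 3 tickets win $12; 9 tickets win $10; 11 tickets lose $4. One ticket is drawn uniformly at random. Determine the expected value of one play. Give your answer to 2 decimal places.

E[payout] = (3/51)·118 + (12/51)·(-15) + (1/51)·2 + (12/51)·3 + (3/51)·12 + (9/51)·10 + (11/51)·(-4) = 98/17
≈ $5.76

$5.76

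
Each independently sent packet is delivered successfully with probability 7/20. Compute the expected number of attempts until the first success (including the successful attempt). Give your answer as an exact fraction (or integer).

20/7

For a geometric distribution, E[trials] = 1/p = 1/(7/20) = 20/7.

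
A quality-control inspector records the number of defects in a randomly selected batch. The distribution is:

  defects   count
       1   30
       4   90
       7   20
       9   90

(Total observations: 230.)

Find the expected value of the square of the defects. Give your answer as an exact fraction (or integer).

974/23

Total = 230, so P(defects=1) = 30/230, etc.
E[X²] = (3/23)·1 + (9/23)·16 + (2/23)·49 + (9/23)·81
     = 974/23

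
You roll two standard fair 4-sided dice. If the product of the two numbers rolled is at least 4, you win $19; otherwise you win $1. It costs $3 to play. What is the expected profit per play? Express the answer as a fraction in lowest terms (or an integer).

83/8 dollars

E[payout] = (5/16)·1 + (11/16)·19 = 107/8
Expected profit = 107/8 − 3 = 83/8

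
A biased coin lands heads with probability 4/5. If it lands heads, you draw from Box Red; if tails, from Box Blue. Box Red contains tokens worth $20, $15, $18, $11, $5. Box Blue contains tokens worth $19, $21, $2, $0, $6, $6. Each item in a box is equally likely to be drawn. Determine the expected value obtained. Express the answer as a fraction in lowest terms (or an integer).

321/25 dollars

E[X | Box Red] = (20 + 15 + 18 + 11 + 5)/5 = 69/5
E[X | Box Blue] = (19 + 21 + 2 + 0 + 6 + 6)/6 = 9
E[X] = (4/5)·69/5 + (1/5)·9 = 321/25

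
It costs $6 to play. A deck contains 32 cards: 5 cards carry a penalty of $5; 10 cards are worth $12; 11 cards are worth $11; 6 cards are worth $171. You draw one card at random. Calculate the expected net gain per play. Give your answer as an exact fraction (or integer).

E[payout] = (5/32)·(-5) + (10/32)·12 + (11/32)·11 + (6/32)·171 = 621/16
Expected profit = 621/16 − 6 = 525/16

525/16 dollars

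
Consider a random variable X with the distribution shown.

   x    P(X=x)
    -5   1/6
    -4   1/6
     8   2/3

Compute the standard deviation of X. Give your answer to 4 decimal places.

E[X] = 23/6, E[X²] = 99/2
Var(X) = E[X²] − (E[X])² = 99/2 − 529/36 = 1253/36
SD(X) = √(1253/36) ≈ 5.8996

5.8996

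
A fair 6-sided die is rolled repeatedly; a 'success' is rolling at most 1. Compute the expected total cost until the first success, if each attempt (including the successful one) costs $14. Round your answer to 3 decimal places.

E[#attempts] = 1/p = 6; E[cost] = 14·6 = 84.
≈ 84.000

$84.000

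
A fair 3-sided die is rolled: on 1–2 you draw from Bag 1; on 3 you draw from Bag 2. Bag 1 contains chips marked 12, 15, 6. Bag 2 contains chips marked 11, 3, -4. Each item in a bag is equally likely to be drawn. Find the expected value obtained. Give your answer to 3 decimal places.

8.444

E[X | Bag 1] = (12 + 15 + 6)/3 = 11
E[X | Bag 2] = (11 + 3 − 4)/3 = 10/3
E[X] = (2/3)·11 + (1/3)·10/3 = 76/9 ≈ 8.444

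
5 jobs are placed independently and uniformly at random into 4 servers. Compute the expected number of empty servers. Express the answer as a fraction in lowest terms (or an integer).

Let Xⱼ=1 if server j is empty. P(Xⱼ=1) = ((4-1)/4)^5 = 243/1024.
By linearity, E[#empty] = 4·243/1024 = 243/256.

243/256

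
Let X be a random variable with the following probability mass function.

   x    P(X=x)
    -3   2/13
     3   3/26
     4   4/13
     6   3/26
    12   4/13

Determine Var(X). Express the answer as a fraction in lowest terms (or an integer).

E[X] = (2/13)·(-3) + (3/26)·3 + (4/13)·4 + (3/26)·6 + (4/13)·12 = 11/2
E[X²] = (2/13)·9 + (3/26)·9 + (4/13)·16 + (3/26)·36 + (4/13)·144 = 1451/26
Var(X) = 1451/26 − (11/2)² = 1329/52

1329/52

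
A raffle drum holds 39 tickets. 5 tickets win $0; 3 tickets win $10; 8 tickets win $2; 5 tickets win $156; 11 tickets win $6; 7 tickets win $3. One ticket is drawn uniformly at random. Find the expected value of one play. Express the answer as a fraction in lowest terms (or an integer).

913/39 dollars

E[payout] = (5/39)·0 + (3/39)·10 + (8/39)·2 + (5/39)·156 + (11/39)·6 + (7/39)·3 = 913/39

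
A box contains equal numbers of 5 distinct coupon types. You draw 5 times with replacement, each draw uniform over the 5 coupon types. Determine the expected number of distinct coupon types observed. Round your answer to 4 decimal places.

Let Xⱼ=1 if type j appears at least once. P(Xⱼ=1) = 1 − ((5−1)/5)^5 = 2101/3125.
E[#distinct] = 5·2101/3125 = 2101/625.
≈ 3.3616

3.3616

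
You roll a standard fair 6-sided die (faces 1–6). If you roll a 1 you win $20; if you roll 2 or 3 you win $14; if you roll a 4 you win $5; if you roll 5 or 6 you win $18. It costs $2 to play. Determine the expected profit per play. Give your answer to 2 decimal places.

$12.83

E[payout] = (1/6)·5 + (1/3)·14 + (1/3)·18 + (1/6)·20 = 89/6
Expected profit = 89/6 − 2 = 77/6 ≈ $12.83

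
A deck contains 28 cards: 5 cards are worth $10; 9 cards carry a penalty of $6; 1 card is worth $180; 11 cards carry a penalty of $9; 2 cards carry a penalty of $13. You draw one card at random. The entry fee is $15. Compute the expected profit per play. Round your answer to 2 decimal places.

E[payout] = (5/28)·10 + (9/28)·(-6) + (1/28)·180 + (11/28)·(-9) + (2/28)·(-13) = 51/28
Expected profit = 51/28 − 15 = -369/28 ≈ -$13.18

-$13.18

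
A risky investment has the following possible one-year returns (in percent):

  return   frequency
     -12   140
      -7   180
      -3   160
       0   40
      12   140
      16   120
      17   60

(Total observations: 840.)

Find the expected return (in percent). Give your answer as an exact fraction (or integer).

10/7

Total = 840, so P(return=-12) = 140/840, etc.
E[X] = (1/6)·(-12) + (3/14)·(-7) + (4/21)·(-3) + (1/21)·0 + (1/6)·12 + (1/7)·16 + (1/14)·17
     = 10/7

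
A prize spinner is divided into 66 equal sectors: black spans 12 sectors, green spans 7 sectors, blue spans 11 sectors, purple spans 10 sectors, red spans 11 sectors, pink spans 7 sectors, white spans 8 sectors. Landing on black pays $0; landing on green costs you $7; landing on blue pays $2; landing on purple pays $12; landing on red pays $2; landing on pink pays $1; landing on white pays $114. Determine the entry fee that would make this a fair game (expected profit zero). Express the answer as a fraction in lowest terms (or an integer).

E[payout] = (12/66)·0 + (7/66)·(-7) + (11/66)·2 + (10/66)·12 + (11/66)·2 + (7/66)·1 + (8/66)·114 = 47/3
Fair fee = E[payout] = 47/3

47/3 dollars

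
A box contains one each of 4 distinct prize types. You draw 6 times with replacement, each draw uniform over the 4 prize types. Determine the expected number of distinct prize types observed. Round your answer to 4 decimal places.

3.2881

Let Xⱼ=1 if type j appears at least once. P(Xⱼ=1) = 1 − ((4−1)/4)^6 = 3367/4096.
E[#distinct] = 4·3367/4096 = 3367/1024.
≈ 3.2881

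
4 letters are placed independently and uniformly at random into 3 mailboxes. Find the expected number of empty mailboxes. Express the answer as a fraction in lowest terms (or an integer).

Let Xⱼ=1 if mailbox j is empty. P(Xⱼ=1) = ((3-1)/3)^4 = 16/81.
By linearity, E[#empty] = 3·16/81 = 16/27.

16/27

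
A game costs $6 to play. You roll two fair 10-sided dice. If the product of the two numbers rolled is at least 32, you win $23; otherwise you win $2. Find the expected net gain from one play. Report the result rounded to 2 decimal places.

$4.19

E[payout] = (61/100)·2 + (39/100)·23 = 1019/100
Expected profit = 1019/100 − 6 = 419/100 ≈ $4.19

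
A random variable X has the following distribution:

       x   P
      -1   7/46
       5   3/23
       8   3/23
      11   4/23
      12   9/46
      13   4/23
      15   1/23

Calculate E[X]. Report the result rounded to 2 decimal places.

8.72

E[X] = (7/46)·(-1) + (3/23)·5 + (3/23)·8 + (4/23)·11 + (9/46)·12 + (4/23)·13 + (1/23)·15
     = 401/46 ≈ 8.72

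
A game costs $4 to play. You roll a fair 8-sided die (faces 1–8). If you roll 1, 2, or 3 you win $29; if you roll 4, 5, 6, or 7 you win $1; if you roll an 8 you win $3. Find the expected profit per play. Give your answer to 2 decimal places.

$7.75

E[payout] = (1/2)·1 + (1/8)·3 + (3/8)·29 = 47/4
Expected profit = 47/4 − 4 = 31/4 ≈ $7.75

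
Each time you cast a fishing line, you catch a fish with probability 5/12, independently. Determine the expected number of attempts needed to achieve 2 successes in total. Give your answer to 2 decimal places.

4.80

By linearity (sum of 2 independent geometric waits), E[trials] = 2/p = 2/(5/12) = 24/5.
≈ 4.80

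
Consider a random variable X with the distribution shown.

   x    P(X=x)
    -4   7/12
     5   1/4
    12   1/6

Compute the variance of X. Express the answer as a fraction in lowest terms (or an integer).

5579/144

E[X] = (7/12)·(-4) + (1/4)·5 + (1/6)·12 = 11/12
E[X²] = (7/12)·16 + (1/4)·25 + (1/6)·144 = 475/12
Var(X) = 475/12 − (11/12)² = 5579/144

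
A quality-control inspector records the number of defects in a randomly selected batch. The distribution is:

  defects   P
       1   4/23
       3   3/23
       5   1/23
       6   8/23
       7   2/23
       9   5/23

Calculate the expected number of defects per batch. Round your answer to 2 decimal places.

5.43

E[X] = (4/23)·1 + (3/23)·3 + (1/23)·5 + (8/23)·6 + (2/23)·7 + (5/23)·9
     = 125/23 ≈ 5.43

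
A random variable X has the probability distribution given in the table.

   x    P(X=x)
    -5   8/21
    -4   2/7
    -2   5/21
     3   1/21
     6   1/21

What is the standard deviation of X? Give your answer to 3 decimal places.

2.759

E[X] = -65/21, E[X²] = 361/21
Var(X) = E[X²] − (E[X])² = 361/21 − 4225/441 = 3356/441
SD(X) = √(3356/441) ≈ 2.759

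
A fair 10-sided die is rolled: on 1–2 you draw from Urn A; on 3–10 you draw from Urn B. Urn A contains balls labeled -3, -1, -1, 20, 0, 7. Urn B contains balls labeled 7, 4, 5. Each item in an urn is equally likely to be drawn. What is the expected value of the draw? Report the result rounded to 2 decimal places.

E[X | Urn A] = (-3 − 1 − 1 + 20 + 0 + 7)/6 = 11/3
E[X | Urn B] = (7 + 4 + 5)/3 = 16/3
E[X] = (1/5)·11/3 + (4/5)·16/3 = 5 ≈ 5.00

5.00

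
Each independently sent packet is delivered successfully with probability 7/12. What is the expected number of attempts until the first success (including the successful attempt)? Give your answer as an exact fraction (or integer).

12/7

For a geometric distribution, E[trials] = 1/p = 1/(7/12) = 12/7.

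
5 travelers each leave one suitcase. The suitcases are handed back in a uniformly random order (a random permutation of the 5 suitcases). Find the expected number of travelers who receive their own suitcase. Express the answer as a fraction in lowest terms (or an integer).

Let Xᵢ = 1 if person i gets their own suitcase. For each i, P(Xᵢ=1) = 1/5.
By linearity of expectation, E[X₁+…+X_5] = 5·(1/5) = 1.

1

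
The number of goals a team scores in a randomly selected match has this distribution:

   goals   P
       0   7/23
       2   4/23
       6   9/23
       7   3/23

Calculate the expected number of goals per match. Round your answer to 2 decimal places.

E[X] = (7/23)·0 + (4/23)·2 + (9/23)·6 + (3/23)·7
     = 83/23 ≈ 3.61

3.61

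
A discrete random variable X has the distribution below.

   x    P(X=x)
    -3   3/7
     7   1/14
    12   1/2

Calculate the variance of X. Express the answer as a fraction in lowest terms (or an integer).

10225/196

E[X] = (3/7)·(-3) + (1/14)·7 + (1/2)·12 = 73/14
E[X²] = (3/7)·9 + (1/14)·49 + (1/2)·144 = 1111/14
Var(X) = 1111/14 − (73/14)² = 10225/196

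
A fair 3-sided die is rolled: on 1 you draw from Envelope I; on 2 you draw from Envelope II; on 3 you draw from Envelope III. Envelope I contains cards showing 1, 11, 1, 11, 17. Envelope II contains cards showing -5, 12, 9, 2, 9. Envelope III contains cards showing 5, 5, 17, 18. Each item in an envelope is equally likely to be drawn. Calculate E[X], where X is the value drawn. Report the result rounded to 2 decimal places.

8.28

E[X | Envelope I] = (1 + 11 + 1 + 11 + 17)/5 = 41/5
E[X | Envelope II] = (-5 + 12 + 9 + 2 + 9)/5 = 27/5
E[X | Envelope III] = (5 + 5 + 17 + 18)/4 = 45/4
E[X] = (1/3)·41/5 + (1/3)·27/5 + (1/3)·45/4 = 497/60 ≈ 8.28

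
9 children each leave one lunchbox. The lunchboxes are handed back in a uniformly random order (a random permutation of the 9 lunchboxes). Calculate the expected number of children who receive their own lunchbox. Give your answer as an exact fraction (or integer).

Let Xᵢ = 1 if person i gets their own lunchbox. For each i, P(Xᵢ=1) = 1/9.
By linearity of expectation, E[X₁+…+X_9] = 9·(1/9) = 1.

1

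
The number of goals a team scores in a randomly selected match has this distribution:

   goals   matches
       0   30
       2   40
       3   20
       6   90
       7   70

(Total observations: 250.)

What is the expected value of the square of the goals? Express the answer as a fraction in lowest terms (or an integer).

701/25

Total = 250, so P(goals=0) = 30/250, etc.
E[X²] = (3/25)·0 + (4/25)·4 + (2/25)·9 + (9/25)·36 + (7/25)·49
     = 701/25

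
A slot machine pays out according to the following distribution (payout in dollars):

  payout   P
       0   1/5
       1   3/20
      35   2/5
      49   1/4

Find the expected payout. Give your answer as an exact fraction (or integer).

132/5 dollars

E[X] = (1/5)·0 + (3/20)·1 + (2/5)·35 + (1/4)·49
     = 132/5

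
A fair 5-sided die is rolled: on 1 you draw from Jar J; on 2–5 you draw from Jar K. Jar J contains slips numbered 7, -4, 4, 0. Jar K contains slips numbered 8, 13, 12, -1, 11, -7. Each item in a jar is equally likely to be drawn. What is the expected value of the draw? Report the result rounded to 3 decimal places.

5.150

E[X | Jar J] = (7 − 4 + 4 + 0)/4 = 7/4
E[X | Jar K] = (8 + 13 + 12 − 1 + 11 − 7)/6 = 6
E[X] = (1/5)·7/4 + (4/5)·6 = 103/20 ≈ 5.150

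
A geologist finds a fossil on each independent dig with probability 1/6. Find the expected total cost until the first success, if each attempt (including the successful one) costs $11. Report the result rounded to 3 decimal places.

$66.000

E[#attempts] = 1/p = 6; E[cost] = 11·6 = 66.
≈ 66.000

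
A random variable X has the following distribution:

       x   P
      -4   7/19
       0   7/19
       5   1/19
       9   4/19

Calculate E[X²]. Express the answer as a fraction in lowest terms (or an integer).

461/19

E[X²] = (7/19)·16 + (7/19)·0 + (1/19)·25 + (4/19)·81
     = 461/19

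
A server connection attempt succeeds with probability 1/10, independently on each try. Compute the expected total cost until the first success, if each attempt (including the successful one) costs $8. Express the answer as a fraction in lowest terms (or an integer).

E[#attempts] = 1/p = 10; E[cost] = 8·10 = 80.

$80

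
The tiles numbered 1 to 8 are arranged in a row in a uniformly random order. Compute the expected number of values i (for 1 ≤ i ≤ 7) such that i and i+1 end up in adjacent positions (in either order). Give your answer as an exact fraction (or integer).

7/4

For each i ∈ {1,…,7}, let Xᵢ = 1 if i and i+1 are adjacent. P(Xᵢ=1) = 2·(8−1)!/8! = 2/8.
By linearity, E[ΣXᵢ] = (7)·(2/8) = 7/4.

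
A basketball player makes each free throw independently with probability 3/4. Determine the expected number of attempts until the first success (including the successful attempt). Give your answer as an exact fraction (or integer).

For a geometric distribution, E[trials] = 1/p = 1/(3/4) = 4/3.

4/3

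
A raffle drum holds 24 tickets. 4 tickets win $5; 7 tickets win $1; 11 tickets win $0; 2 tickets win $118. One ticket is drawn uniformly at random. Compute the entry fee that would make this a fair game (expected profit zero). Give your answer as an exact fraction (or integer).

E[payout] = (4/24)·5 + (7/24)·1 + (11/24)·0 + (2/24)·118 = 263/24
Fair fee = E[payout] = 263/24

263/24 dollars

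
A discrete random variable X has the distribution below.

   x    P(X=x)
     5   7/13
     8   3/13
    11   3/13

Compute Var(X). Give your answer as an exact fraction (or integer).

E[X] = (7/13)·5 + (3/13)·8 + (3/13)·11 = 92/13
E[X²] = (7/13)·25 + (3/13)·64 + (3/13)·121 = 730/13
Var(X) = 730/13 − (92/13)² = 1026/169

1026/169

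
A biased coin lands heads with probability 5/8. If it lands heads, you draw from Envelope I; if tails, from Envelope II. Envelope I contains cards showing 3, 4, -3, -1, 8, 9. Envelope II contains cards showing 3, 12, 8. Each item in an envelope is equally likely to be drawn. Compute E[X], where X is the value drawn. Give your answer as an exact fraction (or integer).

119/24

E[X | Envelope I] = (3 + 4 − 3 − 1 + 8 + 9)/6 = 10/3
E[X | Envelope II] = (3 + 12 + 8)/3 = 23/3
E[X] = (5/8)·10/3 + (3/8)·23/3 = 119/24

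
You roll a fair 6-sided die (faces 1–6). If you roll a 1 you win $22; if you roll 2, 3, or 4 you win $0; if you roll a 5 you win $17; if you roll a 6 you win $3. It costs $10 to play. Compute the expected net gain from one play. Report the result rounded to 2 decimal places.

-$3.00

E[payout] = (1/2)·0 + (1/6)·3 + (1/6)·17 + (1/6)·22 = 7
Expected profit = 7 − 10 = -3 ≈ -$3.00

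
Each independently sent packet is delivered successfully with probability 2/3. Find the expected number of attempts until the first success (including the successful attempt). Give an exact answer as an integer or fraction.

For a geometric distribution, E[trials] = 1/p = 1/(2/3) = 3/2.

3/2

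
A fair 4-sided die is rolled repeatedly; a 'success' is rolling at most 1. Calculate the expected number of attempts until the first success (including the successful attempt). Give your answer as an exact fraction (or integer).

For a geometric distribution, E[trials] = 1/p = 1/(1/4) = 4.

4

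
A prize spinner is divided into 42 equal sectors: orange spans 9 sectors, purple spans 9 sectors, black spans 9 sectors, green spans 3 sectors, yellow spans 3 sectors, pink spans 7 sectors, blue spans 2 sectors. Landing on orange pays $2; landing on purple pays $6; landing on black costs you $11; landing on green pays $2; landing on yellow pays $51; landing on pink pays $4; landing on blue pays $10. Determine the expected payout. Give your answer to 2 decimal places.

E[payout] = (9/42)·2 + (9/42)·6 + (9/42)·(-11) + (3/42)·2 + (3/42)·51 + (7/42)·4 + (2/42)·10 = 30/7
≈ $4.29

$4.29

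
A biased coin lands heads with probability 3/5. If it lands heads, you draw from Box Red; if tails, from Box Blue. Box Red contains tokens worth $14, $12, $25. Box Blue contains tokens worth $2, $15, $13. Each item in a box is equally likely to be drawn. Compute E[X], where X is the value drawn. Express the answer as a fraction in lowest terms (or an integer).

E[X | Box Red] = (14 + 12 + 25)/3 = 17
E[X | Box Blue] = (2 + 15 + 13)/3 = 10
E[X] = (3/5)·17 + (2/5)·10 = 71/5

71/5 dollars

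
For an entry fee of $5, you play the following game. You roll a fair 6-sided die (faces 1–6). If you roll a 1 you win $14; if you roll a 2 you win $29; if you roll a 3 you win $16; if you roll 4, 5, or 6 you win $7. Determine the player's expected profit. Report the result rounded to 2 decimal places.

$8.33

E[payout] = (1/2)·7 + (1/6)·14 + (1/6)·16 + (1/6)·29 = 40/3
Expected profit = 40/3 − 5 = 25/3 ≈ $8.33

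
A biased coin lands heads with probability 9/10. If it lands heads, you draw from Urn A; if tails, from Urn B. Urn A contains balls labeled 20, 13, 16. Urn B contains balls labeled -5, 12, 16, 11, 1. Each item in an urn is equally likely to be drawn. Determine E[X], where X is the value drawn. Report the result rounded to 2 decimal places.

E[X | Urn A] = (20 + 13 + 16)/3 = 49/3
E[X | Urn B] = (-5 + 12 + 16 + 11 + 1)/5 = 7
E[X] = (9/10)·49/3 + (1/10)·7 = 77/5 ≈ 15.40

15.40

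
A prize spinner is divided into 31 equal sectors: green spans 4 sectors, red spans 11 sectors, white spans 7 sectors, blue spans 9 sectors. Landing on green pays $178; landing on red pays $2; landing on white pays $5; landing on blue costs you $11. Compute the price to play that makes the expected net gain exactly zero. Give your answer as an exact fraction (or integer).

670/31 dollars

E[payout] = (4/31)·178 + (11/31)·2 + (7/31)·5 + (9/31)·(-11) = 670/31
Fair fee = E[payout] = 670/31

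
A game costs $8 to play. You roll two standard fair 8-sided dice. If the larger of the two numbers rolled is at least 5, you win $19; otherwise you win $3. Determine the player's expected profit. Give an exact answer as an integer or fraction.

$7

E[payout] = (1/4)·3 + (3/4)·19 = 15
Expected profit = 15 − 8 = 7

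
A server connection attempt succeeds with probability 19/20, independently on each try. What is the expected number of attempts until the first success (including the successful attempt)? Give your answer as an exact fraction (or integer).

For a geometric distribution, E[trials] = 1/p = 1/(19/20) = 20/19.

20/19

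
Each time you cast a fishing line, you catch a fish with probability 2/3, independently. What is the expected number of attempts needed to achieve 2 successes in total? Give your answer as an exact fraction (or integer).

3

By linearity (sum of 2 independent geometric waits), E[trials] = 2/p = 2/(2/3) = 3.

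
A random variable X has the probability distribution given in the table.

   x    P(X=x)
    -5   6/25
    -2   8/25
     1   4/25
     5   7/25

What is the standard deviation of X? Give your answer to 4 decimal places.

E[X] = -7/25, E[X²] = 361/25
Var(X) = E[X²] − (E[X])² = 361/25 − 49/625 = 8976/625
SD(X) = √(8976/625) ≈ 3.7897

3.7897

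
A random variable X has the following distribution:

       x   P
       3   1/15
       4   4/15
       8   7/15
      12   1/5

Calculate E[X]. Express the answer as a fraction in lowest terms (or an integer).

E[X] = (1/15)·3 + (4/15)·4 + (7/15)·8 + (1/5)·12
     = 37/5

37/5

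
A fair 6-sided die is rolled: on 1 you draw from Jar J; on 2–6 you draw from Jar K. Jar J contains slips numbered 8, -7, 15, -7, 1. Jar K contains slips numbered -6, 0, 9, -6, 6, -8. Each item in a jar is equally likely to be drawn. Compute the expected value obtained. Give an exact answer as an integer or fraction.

-13/36

E[X | Jar J] = (8 − 7 + 15 − 7 + 1)/5 = 2
E[X | Jar K] = (-6 + 0 + 9 − 6 + 6 − 8)/6 = -5/6
E[X] = (1/6)·2 + (5/6)·(-5/6) = -13/36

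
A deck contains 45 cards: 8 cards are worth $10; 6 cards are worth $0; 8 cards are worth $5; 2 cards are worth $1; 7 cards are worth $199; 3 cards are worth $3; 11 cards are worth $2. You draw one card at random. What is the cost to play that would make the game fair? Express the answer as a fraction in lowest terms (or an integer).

E[payout] = (8/45)·10 + (6/45)·0 + (8/45)·5 + (2/45)·1 + (7/45)·199 + (3/45)·3 + (11/45)·2 = 1546/45
Fair fee = E[payout] = 1546/45

1546/45 dollars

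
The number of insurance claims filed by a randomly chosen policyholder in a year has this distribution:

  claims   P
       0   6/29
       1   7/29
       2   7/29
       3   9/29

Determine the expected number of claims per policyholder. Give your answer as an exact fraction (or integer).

48/29

E[X] = (6/29)·0 + (7/29)·1 + (7/29)·2 + (9/29)·3
     = 48/29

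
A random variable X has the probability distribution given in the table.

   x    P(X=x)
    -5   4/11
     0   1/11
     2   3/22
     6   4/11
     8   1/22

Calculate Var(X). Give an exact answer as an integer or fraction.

271/11

E[X] = (4/11)·(-5) + (1/11)·0 + (3/22)·2 + (4/11)·6 + (1/22)·8 = 1
E[X²] = (4/11)·25 + (1/11)·0 + (3/22)·4 + (4/11)·36 + (1/22)·64 = 282/11
Var(X) = 282/11 − (1)² = 271/11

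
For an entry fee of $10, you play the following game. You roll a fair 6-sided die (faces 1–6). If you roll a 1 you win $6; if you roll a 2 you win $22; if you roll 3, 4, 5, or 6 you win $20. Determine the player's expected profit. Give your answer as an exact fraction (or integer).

$8

E[payout] = (1/6)·6 + (2/3)·20 + (1/6)·22 = 18
Expected profit = 18 − 10 = 8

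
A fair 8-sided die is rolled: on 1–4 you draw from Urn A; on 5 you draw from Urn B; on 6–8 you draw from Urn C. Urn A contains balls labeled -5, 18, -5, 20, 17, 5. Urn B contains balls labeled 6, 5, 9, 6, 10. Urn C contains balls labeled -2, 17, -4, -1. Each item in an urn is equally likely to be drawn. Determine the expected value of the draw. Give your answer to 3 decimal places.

6.004

E[X | Urn A] = (-5 + 18 − 5 + 20 + 17 + 5)/6 = 25/3
E[X | Urn B] = (6 + 5 + 9 + 6 + 10)/5 = 36/5
E[X | Urn C] = (-2 + 17 − 4 − 1)/4 = 5/2
E[X] = (1/2)·25/3 + (1/8)·36/5 + (3/8)·5/2 = 1441/240 ≈ 6.004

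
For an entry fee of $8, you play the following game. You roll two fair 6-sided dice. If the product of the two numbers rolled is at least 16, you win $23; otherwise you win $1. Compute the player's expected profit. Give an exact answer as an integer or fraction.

E[payout] = (25/36)·1 + (11/36)·23 = 139/18
Expected profit = 139/18 − 8 = -5/18

-5/18 dollars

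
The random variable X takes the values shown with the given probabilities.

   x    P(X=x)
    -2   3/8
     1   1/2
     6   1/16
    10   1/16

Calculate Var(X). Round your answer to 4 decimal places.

E[X] = (3/8)·(-2) + (1/2)·1 + (1/16)·6 + (1/16)·10 = 3/4
E[X²] = (3/8)·4 + (1/2)·1 + (1/16)·36 + (1/16)·100 = 21/2
Var(X) = 21/2 − (3/4)² = 159/16 ≈ 9.9375

9.9375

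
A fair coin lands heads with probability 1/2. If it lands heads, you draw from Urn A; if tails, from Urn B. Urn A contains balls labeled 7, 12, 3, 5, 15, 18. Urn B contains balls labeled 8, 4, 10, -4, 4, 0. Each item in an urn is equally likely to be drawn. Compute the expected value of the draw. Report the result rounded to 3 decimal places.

6.833

E[X | Urn A] = (7 + 12 + 3 + 5 + 15 + 18)/6 = 10
E[X | Urn B] = (8 + 4 + 10 − 4 + 4 + 0)/6 = 11/3
E[X] = (1/2)·10 + (1/2)·11/3 = 41/6 ≈ 6.833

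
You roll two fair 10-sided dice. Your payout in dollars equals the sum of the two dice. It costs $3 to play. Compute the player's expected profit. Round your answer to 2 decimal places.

$8.00

Distribution of the sum of the two dice: 2 w.p. 1/100, 3 w.p. 1/50, 4 w.p. 3/100, 5 w.p. 1/25, 6 w.p. 1/20, 7 w.p. 3/50, …
E[payout] = (1/100)·2 + (1/50)·3 + (3/100)·4 + (1/25)·5 + (1/20)·6 + (3/50)·7 + (7/100)·8 + (2/25)·9 + (9/100)·10 + (1/10)·11 + (9/100)·12 + (2/25)·13 + (7/100)·14 + (3/50)·15 + (1/20)·16 + (1/25)·17 + (3/100)·18 + (1/50)·19 + (1/100)·20 = 11
Expected profit = 11 − 3 = 8 ≈ $8.00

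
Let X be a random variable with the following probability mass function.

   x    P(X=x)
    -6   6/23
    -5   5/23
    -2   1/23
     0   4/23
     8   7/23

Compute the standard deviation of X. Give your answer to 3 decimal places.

E[X] = -7/23, E[X²] = 793/23
Var(X) = E[X²] − (E[X])² = 793/23 − 49/529 = 18190/529
SD(X) = √(18190/529) ≈ 5.864

5.864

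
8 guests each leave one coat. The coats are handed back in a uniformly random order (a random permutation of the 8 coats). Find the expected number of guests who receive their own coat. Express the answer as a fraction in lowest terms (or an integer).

1

Let Xᵢ = 1 if person i gets their own coat. For each i, P(Xᵢ=1) = 1/8.
By linearity of expectation, E[X₁+…+X_8] = 8·(1/8) = 1.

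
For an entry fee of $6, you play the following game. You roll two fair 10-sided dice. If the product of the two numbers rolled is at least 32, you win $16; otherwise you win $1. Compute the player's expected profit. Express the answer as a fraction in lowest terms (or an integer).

E[payout] = (61/100)·1 + (39/100)·16 = 137/20
Expected profit = 137/20 − 6 = 17/20

17/20 dollars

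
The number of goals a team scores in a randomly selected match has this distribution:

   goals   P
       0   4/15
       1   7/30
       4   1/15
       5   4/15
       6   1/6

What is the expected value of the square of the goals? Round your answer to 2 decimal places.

13.97

E[X²] = (4/15)·0 + (7/30)·1 + (1/15)·16 + (4/15)·25 + (1/6)·36
     = 419/30 ≈ 13.97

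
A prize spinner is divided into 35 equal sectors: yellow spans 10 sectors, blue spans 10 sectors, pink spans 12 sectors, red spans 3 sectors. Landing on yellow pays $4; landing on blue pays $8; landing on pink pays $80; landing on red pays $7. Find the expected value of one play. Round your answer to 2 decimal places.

$31.46

E[payout] = (10/35)·4 + (10/35)·8 + (12/35)·80 + (3/35)·7 = 1101/35
≈ $31.46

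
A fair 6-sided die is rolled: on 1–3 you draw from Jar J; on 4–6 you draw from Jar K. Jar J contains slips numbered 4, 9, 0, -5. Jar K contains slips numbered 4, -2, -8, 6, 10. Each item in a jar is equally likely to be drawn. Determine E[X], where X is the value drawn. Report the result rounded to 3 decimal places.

E[X | Jar J] = (4 + 9 + 0 − 5)/4 = 2
E[X | Jar K] = (4 − 2 − 8 + 6 + 10)/5 = 2
E[X] = (1/2)·2 + (1/2)·2 = 2 ≈ 2.000

2.000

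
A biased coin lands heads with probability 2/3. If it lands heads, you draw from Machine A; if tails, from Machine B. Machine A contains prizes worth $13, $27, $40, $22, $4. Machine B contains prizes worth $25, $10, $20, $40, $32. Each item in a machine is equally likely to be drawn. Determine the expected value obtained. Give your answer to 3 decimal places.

$22.600

E[X | Machine A] = (13 + 27 + 40 + 22 + 4)/5 = 106/5
E[X | Machine B] = (25 + 10 + 20 + 40 + 32)/5 = 127/5
E[X] = (2/3)·106/5 + (1/3)·127/5 = 113/5 ≈ 22.600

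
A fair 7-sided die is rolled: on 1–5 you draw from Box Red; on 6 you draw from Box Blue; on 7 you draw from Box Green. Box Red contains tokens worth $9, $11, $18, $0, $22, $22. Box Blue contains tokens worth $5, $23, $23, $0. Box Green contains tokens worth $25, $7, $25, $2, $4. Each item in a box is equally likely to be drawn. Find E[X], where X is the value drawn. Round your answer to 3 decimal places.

$13.383

E[X | Box Red] = (9 + 11 + 18 + 0 + 22 + 22)/6 = 41/3
E[X | Box Blue] = (5 + 23 + 23 + 0)/4 = 51/4
E[X | Box Green] = (25 + 7 + 25 + 2 + 4)/5 = 63/5
E[X] = (5/7)·41/3 + (1/7)·51/4 + (1/7)·63/5 = 803/60 ≈ 13.383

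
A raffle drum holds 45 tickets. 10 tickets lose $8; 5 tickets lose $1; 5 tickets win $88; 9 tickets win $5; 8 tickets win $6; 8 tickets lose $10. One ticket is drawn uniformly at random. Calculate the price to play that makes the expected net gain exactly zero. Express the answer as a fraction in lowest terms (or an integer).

368/45 dollars

E[payout] = (10/45)·(-8) + (5/45)·(-1) + (5/45)·88 + (9/45)·5 + (8/45)·6 + (8/45)·(-10) = 368/45
Fair fee = E[payout] = 368/45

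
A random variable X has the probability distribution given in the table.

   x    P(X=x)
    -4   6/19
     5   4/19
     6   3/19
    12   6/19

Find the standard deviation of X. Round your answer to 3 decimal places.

E[X] = 86/19, E[X²] = 1168/19
Var(X) = E[X²] − (E[X])² = 1168/19 − 7396/361 = 14796/361
SD(X) = √(14796/361) ≈ 6.402

6.402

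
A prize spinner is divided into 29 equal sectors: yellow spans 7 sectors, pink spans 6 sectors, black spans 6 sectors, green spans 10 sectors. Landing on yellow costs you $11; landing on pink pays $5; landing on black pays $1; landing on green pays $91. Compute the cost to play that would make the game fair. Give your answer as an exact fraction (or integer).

869/29 dollars

E[payout] = (7/29)·(-11) + (6/29)·5 + (6/29)·1 + (10/29)·91 = 869/29
Fair fee = E[payout] = 869/29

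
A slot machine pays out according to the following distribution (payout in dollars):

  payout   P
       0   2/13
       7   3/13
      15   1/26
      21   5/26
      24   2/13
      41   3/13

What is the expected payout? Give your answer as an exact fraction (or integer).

252/13 dollars

E[X] = (2/13)·0 + (3/13)·7 + (1/26)·15 + (5/26)·21 + (2/13)·24 + (3/13)·41
     = 252/13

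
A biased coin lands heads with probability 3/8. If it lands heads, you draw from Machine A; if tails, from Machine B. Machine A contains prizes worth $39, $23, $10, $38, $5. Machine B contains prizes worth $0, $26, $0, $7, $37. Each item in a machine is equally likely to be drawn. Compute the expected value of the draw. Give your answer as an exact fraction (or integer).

E[X | Machine A] = (39 + 23 + 10 + 38 + 5)/5 = 23
E[X | Machine B] = (0 + 26 + 0 + 7 + 37)/5 = 14
E[X] = (3/8)·23 + (5/8)·14 = 139/8

139/8 dollars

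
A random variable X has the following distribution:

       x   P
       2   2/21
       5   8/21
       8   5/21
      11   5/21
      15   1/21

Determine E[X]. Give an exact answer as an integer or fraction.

22/3

E[X] = (2/21)·2 + (8/21)·5 + (5/21)·8 + (5/21)·11 + (1/21)·15
     = 22/3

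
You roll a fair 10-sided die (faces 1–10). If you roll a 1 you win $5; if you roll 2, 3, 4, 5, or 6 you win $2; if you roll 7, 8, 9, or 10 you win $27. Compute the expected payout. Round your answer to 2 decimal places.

E[payout] = (1/2)·2 + (1/10)·5 + (2/5)·27 = 123/10
≈ $12.30

$12.30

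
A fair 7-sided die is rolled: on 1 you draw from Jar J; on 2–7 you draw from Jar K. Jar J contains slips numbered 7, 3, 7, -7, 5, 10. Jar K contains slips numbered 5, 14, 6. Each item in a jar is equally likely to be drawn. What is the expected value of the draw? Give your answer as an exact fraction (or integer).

E[X | Jar J] = (7 + 3 + 7 − 7 + 5 + 10)/6 = 25/6
E[X | Jar K] = (5 + 14 + 6)/3 = 25/3
E[X] = (1/7)·25/6 + (6/7)·25/3 = 325/42

325/42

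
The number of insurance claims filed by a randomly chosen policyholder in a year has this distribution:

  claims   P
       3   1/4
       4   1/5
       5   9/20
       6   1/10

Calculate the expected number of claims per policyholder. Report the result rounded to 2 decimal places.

E[X] = (1/4)·3 + (1/5)·4 + (9/20)·5 + (1/10)·6
     = 22/5 ≈ 4.40

4.40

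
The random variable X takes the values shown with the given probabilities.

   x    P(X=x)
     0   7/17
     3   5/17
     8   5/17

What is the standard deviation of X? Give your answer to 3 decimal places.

3.317

E[X] = 55/17, E[X²] = 365/17
Var(X) = E[X²] − (E[X])² = 365/17 − 3025/289 = 3180/289
SD(X) = √(3180/289) ≈ 3.317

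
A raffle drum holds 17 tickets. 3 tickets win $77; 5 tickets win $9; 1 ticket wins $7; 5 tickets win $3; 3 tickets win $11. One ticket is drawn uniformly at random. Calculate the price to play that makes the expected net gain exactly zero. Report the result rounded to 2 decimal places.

$19.47

E[payout] = (3/17)·77 + (5/17)·9 + (1/17)·7 + (5/17)·3 + (3/17)·11 = 331/17
Fair fee = E[payout] = 331/17 ≈ $19.47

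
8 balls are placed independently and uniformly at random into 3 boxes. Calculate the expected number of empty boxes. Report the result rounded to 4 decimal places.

Let Xⱼ=1 if box j is empty. P(Xⱼ=1) = ((3-1)/3)^8 = 256/6561.
By linearity, E[#empty] = 3·256/6561 = 256/2187.
≈ 0.1171

0.1171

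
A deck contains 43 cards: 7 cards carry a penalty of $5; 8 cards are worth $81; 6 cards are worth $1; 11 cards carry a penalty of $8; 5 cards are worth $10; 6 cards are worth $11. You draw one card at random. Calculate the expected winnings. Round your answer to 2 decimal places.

E[payout] = (7/43)·(-5) + (8/43)·81 + (6/43)·1 + (11/43)·(-8) + (5/43)·10 + (6/43)·11 = 647/43
≈ $15.05

$15.05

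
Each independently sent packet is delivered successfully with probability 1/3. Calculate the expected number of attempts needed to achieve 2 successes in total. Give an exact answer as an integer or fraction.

By linearity (sum of 2 independent geometric waits), E[trials] = 2/p = 2/(1/3) = 6.

6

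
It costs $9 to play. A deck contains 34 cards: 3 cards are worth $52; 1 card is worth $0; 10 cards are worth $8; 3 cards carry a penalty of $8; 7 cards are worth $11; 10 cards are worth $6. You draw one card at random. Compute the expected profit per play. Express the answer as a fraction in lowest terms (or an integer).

E[payout] = (3/34)·52 + (1/34)·0 + (10/34)·8 + (3/34)·(-8) + (7/34)·11 + (10/34)·6 = 349/34
Expected profit = 349/34 − 9 = 43/34

43/34 dollars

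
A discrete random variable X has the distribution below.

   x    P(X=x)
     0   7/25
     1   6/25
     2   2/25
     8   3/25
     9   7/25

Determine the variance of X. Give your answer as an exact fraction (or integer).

9916/625

E[X] = (7/25)·0 + (6/25)·1 + (2/25)·2 + (3/25)·8 + (7/25)·9 = 97/25
E[X²] = (7/25)·0 + (6/25)·1 + (2/25)·4 + (3/25)·64 + (7/25)·81 = 773/25
Var(X) = 773/25 − (97/25)² = 9916/625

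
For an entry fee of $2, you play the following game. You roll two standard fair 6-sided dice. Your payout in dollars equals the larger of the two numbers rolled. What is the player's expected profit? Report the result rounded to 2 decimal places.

$2.47

Distribution of the larger of the two numbers rolled: 1 w.p. 1/36, 2 w.p. 1/12, 3 w.p. 5/36, 4 w.p. 7/36, 5 w.p. 1/4, 6 w.p. 11/36
E[payout] = (1/36)·1 + (1/12)·2 + (5/36)·3 + (7/36)·4 + (1/4)·5 + (11/36)·6 = 161/36
Expected profit = 161/36 − 2 = 89/36 ≈ $2.47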